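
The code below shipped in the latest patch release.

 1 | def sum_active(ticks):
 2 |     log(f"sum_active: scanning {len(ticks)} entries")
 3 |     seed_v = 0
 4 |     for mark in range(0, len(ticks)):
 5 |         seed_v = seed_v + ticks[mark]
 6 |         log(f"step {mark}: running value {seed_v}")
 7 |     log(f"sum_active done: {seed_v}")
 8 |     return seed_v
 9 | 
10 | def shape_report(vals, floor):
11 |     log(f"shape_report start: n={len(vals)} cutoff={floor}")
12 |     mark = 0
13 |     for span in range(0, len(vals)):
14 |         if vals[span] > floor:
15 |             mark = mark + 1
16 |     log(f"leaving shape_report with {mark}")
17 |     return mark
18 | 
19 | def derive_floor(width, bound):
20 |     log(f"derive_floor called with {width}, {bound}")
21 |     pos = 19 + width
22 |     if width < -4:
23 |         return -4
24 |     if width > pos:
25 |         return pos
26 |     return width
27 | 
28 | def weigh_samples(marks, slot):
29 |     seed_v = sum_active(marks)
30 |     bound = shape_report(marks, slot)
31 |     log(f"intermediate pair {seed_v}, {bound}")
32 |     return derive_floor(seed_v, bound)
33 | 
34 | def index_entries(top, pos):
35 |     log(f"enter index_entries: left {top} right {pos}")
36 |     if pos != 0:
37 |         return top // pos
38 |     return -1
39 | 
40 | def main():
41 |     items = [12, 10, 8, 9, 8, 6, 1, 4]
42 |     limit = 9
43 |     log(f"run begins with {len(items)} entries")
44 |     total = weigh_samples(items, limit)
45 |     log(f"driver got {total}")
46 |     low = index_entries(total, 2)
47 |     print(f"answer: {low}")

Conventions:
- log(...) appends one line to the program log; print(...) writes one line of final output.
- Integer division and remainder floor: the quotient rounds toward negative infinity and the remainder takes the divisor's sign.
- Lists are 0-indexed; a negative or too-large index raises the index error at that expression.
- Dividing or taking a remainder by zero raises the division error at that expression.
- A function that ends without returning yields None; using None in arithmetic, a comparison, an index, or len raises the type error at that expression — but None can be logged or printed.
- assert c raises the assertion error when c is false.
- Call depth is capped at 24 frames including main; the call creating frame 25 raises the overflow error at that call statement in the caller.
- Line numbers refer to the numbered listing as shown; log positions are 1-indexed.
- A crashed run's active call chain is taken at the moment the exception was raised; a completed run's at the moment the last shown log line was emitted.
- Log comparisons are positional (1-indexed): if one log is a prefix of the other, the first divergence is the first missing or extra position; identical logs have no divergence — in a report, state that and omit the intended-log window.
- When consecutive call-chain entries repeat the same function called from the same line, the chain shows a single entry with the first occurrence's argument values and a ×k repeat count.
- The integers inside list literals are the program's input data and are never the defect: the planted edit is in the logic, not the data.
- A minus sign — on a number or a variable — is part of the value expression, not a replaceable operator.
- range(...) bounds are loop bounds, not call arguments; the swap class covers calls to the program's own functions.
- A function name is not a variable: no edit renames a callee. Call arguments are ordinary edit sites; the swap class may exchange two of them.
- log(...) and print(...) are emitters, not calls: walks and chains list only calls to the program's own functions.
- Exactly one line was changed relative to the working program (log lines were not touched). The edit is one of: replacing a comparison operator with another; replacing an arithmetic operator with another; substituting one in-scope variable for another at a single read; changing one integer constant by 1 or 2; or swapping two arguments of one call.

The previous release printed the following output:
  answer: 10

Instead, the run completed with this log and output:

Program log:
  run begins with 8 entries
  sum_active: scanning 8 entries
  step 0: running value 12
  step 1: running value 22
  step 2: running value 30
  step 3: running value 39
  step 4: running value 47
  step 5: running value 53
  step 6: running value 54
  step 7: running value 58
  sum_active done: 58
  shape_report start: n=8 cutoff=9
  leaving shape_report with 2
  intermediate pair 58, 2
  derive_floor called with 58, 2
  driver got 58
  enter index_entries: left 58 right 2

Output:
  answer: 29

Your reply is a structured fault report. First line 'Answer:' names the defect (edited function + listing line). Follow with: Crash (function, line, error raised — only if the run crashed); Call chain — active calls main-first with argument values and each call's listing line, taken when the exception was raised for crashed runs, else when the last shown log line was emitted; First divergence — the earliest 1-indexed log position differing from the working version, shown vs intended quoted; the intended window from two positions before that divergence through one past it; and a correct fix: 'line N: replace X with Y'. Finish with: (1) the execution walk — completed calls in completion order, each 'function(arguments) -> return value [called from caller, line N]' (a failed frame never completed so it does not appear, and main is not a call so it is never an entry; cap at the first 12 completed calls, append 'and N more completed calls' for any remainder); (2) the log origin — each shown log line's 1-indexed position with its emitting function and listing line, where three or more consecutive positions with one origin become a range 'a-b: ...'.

Answer: the defect is in derive_floor at line 21.
Core observation: At log position 16 the runs split — shown 'driver got 58', but the working version logs 'driver got 21'.
Call chain: main -> index_entries(58, 2) (called at line 46).
First divergence: position 16; shown 'driver got 58' vs intended 'driver got 21'.
Intended log window:
  14: intermediate pair 58, 2
  15: derive_floor called with 58, 2
  16: driver got 21
  17: enter index_entries: left 21 right 2
Execution walk:
  sum_active([12, 10, 8, 9, 8, 6, 1, 4]) -> 58  [called from weigh_samples, line 29]
  shape_report([12, 10, 8, 9, 8, 6, 1, 4], 9) -> 2  [called from weigh_samples, line 30]
  derive_floor(58, 2) -> 58  [called from weigh_samples, line 32]
  weigh_samples([12, 10, 8, 9, 8, 6, 1, 4], 9) -> 58  [called from main, line 44]
  index_entries(58, 2) -> 29  [called from main, line 46]
Log line origins:
  1: from main, line 43
  2: from sum_active, line 2
  3-10: from sum_active, line 6
  11: from sum_active, line 7
  12: from shape_report, line 11
  13: from shape_report, line 16
  14: from weigh_samples, line 31
  15: from derive_floor, line 20
  16: from main, line 45
  17: from index_entries, line 35
A correct fix: line 21: replace `width` with `bound`.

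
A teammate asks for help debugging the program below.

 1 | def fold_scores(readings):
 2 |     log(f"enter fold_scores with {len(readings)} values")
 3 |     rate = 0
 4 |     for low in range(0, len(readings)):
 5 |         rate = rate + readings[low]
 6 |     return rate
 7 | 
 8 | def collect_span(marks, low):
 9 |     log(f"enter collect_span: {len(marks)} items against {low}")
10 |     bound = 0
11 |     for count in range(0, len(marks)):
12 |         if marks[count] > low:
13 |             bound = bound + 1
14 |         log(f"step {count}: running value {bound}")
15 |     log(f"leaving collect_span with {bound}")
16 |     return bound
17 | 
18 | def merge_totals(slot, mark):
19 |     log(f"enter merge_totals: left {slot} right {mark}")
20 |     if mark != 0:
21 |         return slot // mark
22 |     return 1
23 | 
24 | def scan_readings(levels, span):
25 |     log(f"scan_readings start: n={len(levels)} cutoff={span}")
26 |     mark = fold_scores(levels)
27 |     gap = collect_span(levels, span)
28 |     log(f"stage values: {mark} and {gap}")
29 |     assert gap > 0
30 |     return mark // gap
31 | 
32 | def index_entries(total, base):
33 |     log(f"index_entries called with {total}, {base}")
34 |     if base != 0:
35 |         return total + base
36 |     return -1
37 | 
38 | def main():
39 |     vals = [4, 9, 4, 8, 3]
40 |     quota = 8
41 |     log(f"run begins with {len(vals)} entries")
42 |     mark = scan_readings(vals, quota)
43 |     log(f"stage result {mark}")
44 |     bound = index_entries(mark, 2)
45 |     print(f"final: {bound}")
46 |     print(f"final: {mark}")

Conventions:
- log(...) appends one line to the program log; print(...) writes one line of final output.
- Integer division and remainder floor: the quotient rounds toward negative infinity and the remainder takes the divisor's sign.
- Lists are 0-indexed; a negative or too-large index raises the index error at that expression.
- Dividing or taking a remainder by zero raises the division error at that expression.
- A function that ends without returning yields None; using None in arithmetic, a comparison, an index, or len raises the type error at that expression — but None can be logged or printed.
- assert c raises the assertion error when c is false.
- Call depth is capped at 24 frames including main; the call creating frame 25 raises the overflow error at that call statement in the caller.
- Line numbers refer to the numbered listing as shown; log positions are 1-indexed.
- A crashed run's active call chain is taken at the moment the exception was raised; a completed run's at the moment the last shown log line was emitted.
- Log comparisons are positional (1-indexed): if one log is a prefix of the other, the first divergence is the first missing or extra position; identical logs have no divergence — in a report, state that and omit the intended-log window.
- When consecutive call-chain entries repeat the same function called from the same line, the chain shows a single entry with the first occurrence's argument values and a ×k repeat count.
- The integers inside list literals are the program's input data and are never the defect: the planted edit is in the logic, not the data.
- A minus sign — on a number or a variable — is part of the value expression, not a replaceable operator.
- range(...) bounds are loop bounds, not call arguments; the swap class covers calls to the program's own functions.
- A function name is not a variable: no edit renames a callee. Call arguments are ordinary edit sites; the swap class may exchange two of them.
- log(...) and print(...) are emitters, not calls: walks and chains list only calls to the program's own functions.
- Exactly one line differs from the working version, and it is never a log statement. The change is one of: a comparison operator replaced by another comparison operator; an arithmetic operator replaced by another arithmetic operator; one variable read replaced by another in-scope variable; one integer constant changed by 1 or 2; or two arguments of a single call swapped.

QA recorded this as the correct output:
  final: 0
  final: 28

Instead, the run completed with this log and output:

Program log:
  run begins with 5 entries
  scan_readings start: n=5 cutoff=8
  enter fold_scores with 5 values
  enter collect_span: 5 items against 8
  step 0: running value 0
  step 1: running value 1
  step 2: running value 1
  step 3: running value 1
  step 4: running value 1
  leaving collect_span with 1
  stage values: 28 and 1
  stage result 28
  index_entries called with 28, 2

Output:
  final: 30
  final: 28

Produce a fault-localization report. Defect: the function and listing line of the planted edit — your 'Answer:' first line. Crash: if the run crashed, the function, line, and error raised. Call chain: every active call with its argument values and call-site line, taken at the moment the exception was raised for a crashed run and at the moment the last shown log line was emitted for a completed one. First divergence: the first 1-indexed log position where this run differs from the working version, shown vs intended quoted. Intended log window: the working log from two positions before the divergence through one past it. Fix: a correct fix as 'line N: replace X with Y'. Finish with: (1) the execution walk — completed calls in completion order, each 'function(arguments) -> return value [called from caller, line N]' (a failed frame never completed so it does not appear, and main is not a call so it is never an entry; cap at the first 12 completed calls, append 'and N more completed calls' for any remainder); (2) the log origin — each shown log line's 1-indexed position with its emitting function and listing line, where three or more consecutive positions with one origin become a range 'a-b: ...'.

Answer: the defect is in index_entries at line 35.
The tell: Log streams are identical — the defect surfaces only in the printed output.
Call chain: main -> index_entries(28, 2) (called at line 44).
First divergence: none — the logs agree in full.
Execution walk:
  fold_scores([4, 9, 4, 8, 3]) -> 28  [called from scan_readings, line 26]
  collect_span([4, 9, 4, 8, 3], 8) -> 1  [called from scan_readings, line 27]
  scan_readings([4, 9, 4, 8, 3], 8) -> 28  [called from main, line 42]
  index_entries(28, 2) -> 30  [called from main, line 44]
Log origins:
  1: from main, line 41
  2: from scan_readings, line 25
  3: from fold_scores, line 2
  4: from collect_span, line 9
  5-9: from collect_span, line 14
  10: from collect_span, line 15
  11: from scan_readings, line 28
  12: from main, line 43
  13: from index_entries, line 33
A correct fix: line 35: replace `+` with `%`.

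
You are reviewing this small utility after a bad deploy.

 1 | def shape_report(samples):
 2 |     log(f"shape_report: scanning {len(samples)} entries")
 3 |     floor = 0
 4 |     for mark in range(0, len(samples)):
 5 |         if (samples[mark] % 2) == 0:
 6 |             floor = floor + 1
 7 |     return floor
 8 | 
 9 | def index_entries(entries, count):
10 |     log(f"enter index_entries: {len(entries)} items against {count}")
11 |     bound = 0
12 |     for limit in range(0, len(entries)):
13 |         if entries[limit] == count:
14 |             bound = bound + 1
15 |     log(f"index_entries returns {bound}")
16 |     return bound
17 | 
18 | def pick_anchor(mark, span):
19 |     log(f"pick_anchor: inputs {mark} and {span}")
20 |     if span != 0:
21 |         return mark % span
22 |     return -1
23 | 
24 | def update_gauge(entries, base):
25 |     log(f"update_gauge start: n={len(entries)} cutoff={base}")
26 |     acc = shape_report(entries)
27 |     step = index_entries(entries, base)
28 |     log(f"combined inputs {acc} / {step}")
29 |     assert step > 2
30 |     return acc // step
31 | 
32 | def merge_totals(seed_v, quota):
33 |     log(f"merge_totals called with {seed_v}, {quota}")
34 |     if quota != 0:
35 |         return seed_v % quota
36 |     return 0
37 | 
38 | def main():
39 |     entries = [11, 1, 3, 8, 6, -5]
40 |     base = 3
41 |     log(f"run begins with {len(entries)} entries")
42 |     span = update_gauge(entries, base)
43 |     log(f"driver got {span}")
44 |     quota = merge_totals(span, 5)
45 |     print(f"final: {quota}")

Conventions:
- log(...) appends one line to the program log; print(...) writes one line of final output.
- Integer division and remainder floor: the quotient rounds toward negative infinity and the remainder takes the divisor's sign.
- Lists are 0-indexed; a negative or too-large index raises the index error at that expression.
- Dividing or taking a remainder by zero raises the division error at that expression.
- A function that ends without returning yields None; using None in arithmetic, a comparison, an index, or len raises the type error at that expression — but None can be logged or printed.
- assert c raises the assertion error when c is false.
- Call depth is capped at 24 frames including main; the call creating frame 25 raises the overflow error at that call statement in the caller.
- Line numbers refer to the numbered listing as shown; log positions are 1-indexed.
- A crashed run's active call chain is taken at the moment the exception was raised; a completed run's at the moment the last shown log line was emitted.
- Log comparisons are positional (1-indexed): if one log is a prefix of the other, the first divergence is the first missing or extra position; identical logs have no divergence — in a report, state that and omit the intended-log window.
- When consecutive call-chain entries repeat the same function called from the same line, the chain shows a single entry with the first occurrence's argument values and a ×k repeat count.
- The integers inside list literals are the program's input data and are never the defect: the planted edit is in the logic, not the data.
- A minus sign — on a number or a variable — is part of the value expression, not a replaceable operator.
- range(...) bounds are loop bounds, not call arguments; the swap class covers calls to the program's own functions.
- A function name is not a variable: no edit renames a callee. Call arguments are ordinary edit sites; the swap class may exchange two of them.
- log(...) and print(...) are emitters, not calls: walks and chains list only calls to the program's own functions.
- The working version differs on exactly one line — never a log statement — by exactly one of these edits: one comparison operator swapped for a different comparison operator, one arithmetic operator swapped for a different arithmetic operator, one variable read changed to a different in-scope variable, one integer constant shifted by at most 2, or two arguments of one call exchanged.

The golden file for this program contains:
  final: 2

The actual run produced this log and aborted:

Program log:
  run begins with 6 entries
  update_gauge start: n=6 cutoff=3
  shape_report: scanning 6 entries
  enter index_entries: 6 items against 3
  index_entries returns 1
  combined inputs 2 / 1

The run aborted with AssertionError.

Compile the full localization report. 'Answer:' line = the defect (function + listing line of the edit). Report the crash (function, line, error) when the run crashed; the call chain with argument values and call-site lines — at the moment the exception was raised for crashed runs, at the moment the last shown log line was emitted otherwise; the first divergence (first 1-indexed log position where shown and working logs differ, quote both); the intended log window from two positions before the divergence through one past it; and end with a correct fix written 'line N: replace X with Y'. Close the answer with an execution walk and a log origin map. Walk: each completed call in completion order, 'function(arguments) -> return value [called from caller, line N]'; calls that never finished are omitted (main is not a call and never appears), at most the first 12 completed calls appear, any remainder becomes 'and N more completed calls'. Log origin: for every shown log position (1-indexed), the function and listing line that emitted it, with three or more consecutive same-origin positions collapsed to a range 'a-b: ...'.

Answer: the defect is in update_gauge at line 29.
The tell: After 6 matching log lines the faulty run goes silent, while the working version continues with 'driver got 2'.
Crash: update_gauge, line 29, AssertionError.
Call chain: main -> update_gauge([11, 1, 3, 8, 6, -5], 3) (called at line 42).
First divergence: position 7 — after 6 matching lines the faulty run goes silent; intended next line 'driver got 2'.
Intended log window:
  5: index_entries returns 1
  6: combined inputs 2 / 1
  7: driver got 2
  8: merge_totals called with 2, 5
Execution walk:
  shape_report([11, 1, 3, 8, 6, -5]) -> 2  [called from update_gauge, line 26]
  index_entries([11, 1, 3, 8, 6, -5], 3) -> 1  [called from update_gauge, line 27]
Log origins:
  1: from main, line 41
  2: from update_gauge, line 25
  3: from shape_report, line 2
  4: from index_entries, line 10
  5: from index_entries, line 15
  6: from update_gauge, line 28
A correct fix: line 29: replace `2` with `0`.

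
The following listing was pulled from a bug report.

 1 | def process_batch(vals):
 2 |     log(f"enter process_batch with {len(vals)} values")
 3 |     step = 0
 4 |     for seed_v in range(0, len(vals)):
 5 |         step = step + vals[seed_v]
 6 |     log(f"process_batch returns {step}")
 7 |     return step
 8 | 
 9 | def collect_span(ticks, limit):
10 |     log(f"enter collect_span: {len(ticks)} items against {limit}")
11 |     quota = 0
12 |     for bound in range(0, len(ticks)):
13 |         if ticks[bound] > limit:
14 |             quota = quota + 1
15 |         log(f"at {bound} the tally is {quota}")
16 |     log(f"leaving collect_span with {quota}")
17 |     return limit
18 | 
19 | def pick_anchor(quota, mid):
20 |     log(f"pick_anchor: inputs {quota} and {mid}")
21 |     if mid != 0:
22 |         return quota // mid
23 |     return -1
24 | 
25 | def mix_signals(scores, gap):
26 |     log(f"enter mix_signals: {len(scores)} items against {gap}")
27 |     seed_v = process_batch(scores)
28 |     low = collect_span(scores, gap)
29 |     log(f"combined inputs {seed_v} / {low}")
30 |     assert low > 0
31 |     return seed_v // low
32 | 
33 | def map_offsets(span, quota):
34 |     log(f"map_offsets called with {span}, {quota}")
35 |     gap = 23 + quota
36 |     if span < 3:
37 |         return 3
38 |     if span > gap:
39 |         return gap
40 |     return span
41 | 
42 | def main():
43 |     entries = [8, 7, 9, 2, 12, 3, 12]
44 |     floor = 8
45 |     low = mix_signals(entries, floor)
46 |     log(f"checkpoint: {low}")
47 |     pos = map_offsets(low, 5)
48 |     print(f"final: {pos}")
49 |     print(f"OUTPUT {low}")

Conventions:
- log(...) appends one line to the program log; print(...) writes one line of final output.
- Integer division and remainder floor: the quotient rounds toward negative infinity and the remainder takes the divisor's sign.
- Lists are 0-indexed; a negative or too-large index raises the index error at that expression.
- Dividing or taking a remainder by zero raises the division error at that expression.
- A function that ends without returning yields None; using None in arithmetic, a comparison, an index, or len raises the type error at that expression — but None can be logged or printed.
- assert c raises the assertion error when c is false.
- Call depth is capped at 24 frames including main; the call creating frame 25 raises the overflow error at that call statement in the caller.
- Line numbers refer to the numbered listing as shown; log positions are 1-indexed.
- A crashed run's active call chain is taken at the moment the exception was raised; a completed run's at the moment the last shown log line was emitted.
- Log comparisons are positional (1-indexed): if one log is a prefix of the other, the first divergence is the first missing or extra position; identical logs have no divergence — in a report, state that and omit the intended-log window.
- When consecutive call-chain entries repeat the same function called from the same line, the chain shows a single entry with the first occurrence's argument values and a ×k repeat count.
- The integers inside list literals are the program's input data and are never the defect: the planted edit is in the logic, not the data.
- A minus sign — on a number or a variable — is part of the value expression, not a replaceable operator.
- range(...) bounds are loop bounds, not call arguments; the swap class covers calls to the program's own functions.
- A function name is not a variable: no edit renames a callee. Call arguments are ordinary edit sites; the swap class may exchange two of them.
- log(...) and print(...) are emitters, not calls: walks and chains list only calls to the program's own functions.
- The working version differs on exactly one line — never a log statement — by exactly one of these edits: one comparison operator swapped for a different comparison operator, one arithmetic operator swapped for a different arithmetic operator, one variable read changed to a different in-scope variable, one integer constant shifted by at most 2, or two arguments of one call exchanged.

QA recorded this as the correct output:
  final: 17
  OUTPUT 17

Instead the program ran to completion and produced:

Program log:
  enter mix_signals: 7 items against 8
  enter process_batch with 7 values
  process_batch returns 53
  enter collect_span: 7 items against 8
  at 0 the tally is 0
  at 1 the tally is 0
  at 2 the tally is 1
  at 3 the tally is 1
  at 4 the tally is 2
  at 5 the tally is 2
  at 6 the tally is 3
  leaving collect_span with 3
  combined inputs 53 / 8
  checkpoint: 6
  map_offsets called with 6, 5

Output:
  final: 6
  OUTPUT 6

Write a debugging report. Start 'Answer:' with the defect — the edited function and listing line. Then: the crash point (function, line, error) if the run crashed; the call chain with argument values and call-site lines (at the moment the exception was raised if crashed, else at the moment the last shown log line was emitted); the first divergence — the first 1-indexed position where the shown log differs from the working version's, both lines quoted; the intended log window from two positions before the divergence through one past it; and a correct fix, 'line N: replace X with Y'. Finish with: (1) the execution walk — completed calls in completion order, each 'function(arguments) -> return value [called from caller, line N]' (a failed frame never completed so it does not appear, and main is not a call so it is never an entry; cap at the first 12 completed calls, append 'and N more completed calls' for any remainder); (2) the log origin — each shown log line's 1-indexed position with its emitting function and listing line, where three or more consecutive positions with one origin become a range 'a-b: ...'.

Answer: the defect is in collect_span at line 17.
The tell: Position 13 is the first bad log line: 'combined inputs 53 / 8' should read 'combined inputs 53 / 3'.
Call chain: main -> map_offsets(6, 5) (called at line 47).
First divergence: position 13 — shown 'combined inputs 53 / 8', intended 'combined inputs 53 / 3'.
Intended log window:
  11: at 6 the tally is 3
  12: leaving collect_span with 3
  13: combined inputs 53 / 3
  14: checkpoint: 17
Execution walk:
  process_batch([8, 7, 9, 2, 12, 3, 12]) -> 53  [called from mix_signals, line 27]
  collect_span([8, 7, 9, 2, 12, 3, 12], 8) -> 8  [called from mix_signals, line 28]
  mix_signals([8, 7, 9, 2, 12, 3, 12], 8) -> 6  [called from main, line 45]
  map_offsets(6, 5) -> 6  [called from main, line 47]
Log origins:
  1: emitted by mix_signals (line 26)
  2: emitted by process_batch (line 2)
  3: emitted by process_batch (line 6)
  4: emitted by collect_span (line 10)
  5-11: emitted by collect_span (line 15)
  12: emitted by collect_span (line 16)
  13: emitted by mix_signals (line 29)
  14: emitted by main (line 46)
  15: emitted by map_offsets (line 34)
A correct fix: line 17: replace `limit` with `quota`.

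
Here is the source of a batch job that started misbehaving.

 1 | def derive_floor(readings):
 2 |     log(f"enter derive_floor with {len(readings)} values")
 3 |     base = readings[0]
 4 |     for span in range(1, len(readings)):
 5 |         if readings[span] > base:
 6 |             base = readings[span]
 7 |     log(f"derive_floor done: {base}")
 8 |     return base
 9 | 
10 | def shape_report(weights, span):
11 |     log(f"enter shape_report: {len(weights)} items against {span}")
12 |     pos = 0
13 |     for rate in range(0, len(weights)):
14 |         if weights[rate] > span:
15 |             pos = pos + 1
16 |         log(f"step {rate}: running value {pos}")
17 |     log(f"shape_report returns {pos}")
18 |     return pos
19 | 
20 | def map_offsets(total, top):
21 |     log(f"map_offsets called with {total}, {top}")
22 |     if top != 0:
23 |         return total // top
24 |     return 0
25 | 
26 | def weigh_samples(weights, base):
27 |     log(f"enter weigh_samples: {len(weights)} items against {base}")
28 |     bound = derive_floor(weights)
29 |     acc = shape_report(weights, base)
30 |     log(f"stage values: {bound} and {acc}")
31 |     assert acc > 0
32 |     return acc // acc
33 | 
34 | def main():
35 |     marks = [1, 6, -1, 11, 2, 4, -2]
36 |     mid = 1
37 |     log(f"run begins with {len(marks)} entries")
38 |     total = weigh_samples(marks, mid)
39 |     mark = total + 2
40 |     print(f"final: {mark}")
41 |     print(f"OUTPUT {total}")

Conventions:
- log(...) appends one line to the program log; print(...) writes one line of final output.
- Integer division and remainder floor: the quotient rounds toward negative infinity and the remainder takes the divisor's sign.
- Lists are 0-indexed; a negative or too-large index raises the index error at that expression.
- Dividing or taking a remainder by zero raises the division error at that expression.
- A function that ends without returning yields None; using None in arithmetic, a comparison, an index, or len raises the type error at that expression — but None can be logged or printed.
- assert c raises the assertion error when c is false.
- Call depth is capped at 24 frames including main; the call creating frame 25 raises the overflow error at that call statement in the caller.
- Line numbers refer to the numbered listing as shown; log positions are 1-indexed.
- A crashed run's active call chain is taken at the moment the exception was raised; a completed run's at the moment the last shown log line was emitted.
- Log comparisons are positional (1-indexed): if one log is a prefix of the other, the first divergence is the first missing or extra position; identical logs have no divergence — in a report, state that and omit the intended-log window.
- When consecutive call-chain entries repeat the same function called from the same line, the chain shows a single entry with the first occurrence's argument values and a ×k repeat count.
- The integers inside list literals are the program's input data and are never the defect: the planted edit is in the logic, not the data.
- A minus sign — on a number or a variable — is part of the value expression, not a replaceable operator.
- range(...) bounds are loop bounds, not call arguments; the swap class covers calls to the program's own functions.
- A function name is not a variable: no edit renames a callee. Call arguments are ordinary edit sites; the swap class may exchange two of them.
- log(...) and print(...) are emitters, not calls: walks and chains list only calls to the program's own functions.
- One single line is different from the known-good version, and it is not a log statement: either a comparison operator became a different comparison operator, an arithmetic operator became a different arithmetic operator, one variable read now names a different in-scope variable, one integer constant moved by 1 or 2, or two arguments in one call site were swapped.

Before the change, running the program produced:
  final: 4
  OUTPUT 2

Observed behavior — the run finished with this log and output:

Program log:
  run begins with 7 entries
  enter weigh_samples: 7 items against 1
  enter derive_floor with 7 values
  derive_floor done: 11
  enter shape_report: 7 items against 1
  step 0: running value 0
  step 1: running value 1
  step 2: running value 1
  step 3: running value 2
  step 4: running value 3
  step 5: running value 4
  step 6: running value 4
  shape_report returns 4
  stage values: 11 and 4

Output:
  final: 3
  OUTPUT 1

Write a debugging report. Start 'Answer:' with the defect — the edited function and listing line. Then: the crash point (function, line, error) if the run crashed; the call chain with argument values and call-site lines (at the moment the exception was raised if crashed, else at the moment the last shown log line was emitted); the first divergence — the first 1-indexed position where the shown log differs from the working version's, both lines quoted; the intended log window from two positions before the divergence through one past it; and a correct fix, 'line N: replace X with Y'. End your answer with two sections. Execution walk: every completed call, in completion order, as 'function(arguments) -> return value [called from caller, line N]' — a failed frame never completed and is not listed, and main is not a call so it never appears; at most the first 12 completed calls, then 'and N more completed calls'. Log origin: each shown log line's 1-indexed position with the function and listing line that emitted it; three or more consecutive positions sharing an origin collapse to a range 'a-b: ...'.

Answer: the defect is in weigh_samples at line 32.
The tell: The two runs log identically and part ways only at the printed values.
Call chain: main -> weigh_samples([1, 6, -1, 11, 2, 4, -2], 1) (called at line 38).
First divergence: none (the log streams are identical).
Execution walk:
  derive_floor([1, 6, -1, 11, 2, 4, -2]) -> 11  [called from weigh_samples, line 28]
  shape_report([1, 6, -1, 11, 2, 4, -2], 1) -> 4  [called from weigh_samples, line 29]
  weigh_samples([1, 6, -1, 11, 2, 4, -2], 1) -> 1  [called from main, line 38]
Log origins:
  1: logged in main at line 37
  2: logged in weigh_samples at line 27
  3: logged in derive_floor at line 2
  4: logged in derive_floor at line 7
  5: logged in shape_report at line 11
  6-12: logged in shape_report at line 16
  13: logged in shape_report at line 17
  14: logged in weigh_samples at line 30
A correct fix: line 32: replace `acc // acc` with `bound // acc`.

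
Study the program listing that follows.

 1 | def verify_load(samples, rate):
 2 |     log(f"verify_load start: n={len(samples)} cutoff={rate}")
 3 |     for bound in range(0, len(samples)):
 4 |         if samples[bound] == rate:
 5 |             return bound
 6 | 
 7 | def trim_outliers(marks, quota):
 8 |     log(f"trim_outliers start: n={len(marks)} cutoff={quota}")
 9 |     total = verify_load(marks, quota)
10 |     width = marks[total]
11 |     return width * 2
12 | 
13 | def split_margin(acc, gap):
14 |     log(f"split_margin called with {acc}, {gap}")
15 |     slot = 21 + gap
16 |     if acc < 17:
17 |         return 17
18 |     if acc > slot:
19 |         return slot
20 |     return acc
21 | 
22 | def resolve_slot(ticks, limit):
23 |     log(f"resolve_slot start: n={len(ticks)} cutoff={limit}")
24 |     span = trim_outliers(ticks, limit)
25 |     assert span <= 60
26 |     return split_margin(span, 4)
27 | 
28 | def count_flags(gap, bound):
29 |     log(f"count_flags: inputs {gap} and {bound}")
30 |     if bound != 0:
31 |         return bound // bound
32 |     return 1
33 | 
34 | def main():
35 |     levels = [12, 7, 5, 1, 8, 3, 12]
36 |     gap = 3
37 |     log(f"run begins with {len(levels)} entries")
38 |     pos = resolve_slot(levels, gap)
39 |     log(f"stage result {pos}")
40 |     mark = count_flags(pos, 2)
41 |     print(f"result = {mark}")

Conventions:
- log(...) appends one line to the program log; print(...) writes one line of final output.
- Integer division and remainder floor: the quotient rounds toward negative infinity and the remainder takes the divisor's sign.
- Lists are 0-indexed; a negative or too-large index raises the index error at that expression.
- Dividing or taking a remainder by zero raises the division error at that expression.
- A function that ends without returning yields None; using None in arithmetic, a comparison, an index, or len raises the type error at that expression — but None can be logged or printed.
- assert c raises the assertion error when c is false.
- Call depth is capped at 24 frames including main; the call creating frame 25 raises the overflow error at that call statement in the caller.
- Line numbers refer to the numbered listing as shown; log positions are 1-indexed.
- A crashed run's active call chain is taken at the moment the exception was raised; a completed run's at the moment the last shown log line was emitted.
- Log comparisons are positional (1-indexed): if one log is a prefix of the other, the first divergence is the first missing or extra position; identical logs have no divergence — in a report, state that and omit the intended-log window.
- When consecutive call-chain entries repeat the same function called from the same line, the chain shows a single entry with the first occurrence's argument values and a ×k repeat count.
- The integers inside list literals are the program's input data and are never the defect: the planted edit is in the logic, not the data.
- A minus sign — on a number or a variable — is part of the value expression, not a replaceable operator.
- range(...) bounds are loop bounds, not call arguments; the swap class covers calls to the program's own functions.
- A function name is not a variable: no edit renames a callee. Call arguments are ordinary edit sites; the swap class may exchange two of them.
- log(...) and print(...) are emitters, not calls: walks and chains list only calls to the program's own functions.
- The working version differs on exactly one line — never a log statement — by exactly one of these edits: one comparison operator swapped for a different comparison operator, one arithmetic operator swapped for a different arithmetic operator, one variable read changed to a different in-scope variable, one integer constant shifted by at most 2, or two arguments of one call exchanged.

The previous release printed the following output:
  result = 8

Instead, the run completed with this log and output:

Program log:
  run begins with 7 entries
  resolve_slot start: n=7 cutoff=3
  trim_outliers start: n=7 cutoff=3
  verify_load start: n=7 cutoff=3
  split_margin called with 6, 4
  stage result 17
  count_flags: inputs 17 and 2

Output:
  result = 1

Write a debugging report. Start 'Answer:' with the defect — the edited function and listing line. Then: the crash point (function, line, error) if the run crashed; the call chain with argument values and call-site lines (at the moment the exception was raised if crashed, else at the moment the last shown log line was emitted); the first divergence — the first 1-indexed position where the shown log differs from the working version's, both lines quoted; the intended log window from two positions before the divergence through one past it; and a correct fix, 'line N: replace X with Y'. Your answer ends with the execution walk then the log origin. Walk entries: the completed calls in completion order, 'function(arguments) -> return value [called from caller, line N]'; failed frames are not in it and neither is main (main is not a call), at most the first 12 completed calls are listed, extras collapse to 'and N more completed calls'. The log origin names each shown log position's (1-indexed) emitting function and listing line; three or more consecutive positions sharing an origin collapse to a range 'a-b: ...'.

Answer: the defect is in count_flags at line 31.
Key observation: The logs agree in full; only the final output differs.
Call chain: main -> count_flags(17, 2) (called at line 40).
First divergence: there is none — every log position agrees.
Execution walk:
  verify_load([12, 7, 5, 1, 8, 3, 12], 3) -> 5  [called from trim_outliers, line 9]
  trim_outliers([12, 7, 5, 1, 8, 3, 12], 3) -> 6  [called from resolve_slot, line 24]
  split_margin(6, 4) -> 17  [called from resolve_slot, line 26]
  resolve_slot([12, 7, 5, 1, 8, 3, 12], 3) -> 17  [called from main, line 38]
  count_flags(17, 2) -> 1  [called from main, line 40]
Log origin:
  1: logged in main at line 37
  2: logged in resolve_slot at line 23
  3: logged in trim_outliers at line 8
  4: logged in verify_load at line 2
  5: logged in split_margin at line 14
  6: logged in main at line 39
  7: logged in count_flags at line 29
A correct fix: line 31: replace `bound // bound` with `gap // bound`.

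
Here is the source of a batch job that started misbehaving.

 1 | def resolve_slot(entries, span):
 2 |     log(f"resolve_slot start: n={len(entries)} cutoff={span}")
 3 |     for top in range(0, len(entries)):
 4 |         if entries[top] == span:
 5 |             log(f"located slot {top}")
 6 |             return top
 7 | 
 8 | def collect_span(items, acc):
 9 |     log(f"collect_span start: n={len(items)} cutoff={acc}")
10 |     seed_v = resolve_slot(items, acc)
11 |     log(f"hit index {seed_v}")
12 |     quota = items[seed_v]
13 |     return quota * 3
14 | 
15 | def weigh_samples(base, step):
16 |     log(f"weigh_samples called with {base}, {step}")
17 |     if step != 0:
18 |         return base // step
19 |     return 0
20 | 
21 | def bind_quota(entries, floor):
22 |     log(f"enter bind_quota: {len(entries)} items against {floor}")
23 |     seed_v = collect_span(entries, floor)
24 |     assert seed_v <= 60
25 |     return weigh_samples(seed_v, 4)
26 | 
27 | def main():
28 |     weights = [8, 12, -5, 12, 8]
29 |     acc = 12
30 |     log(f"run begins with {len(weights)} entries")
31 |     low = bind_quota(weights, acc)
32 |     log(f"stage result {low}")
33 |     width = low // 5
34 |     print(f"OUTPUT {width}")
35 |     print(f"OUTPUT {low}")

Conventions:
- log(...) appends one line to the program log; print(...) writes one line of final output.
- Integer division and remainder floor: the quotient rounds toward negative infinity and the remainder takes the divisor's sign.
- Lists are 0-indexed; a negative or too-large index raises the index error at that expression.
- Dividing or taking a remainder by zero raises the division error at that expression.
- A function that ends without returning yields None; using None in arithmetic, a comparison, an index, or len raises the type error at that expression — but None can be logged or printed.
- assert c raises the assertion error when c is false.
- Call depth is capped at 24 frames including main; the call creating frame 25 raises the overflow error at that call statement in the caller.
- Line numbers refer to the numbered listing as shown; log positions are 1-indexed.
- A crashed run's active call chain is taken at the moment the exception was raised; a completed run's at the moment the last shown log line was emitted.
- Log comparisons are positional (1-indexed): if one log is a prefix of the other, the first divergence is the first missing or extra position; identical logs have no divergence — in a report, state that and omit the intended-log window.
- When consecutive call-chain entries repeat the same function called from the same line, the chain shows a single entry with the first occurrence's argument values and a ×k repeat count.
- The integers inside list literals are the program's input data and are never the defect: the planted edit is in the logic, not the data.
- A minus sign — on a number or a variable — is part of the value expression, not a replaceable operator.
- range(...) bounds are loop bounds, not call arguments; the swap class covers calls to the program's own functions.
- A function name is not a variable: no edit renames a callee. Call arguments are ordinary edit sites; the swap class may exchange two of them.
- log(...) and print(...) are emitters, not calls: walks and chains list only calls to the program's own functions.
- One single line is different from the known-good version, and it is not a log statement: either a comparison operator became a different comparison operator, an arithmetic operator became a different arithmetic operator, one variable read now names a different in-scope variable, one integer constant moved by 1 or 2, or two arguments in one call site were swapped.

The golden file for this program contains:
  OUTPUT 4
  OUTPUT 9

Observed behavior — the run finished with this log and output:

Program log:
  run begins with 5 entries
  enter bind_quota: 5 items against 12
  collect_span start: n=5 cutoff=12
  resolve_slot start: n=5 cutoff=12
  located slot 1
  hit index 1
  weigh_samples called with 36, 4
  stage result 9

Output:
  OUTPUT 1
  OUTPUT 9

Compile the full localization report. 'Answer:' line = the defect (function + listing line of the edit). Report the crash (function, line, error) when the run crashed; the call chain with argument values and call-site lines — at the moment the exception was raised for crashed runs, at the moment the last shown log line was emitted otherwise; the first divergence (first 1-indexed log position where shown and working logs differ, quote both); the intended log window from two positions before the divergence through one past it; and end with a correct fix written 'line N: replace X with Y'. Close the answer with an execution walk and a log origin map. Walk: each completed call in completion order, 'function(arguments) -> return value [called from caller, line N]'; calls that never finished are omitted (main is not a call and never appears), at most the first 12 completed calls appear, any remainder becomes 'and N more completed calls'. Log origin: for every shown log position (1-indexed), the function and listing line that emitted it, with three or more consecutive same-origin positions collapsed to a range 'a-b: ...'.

Answer: the defect is in main at line 33.
Key observation: Every logged value matches the working version; the printed result is what differs.
Call chain: main.
First divergence: there is none — every log position agrees.
Execution walk:
  resolve_slot([8, 12, -5, 12, 8], 12) -> 1  [called from collect_span, line 10]
  collect_span([8, 12, -5, 12, 8], 12) -> 36  [called from bind_quota, line 23]
  weigh_samples(36, 4) -> 9  [called from bind_quota, line 25]
  bind_quota([8, 12, -5, 12, 8], 12) -> 9  [called from main, line 31]
Log line origins:
  1 — main, line 30
  2 — bind_quota, line 22
  3 — collect_span, line 9
  4 — resolve_slot, line 2
  5 — resolve_slot, line 5
  6 — collect_span, line 11
  7 — weigh_samples, line 16
  8 — main, line 32
A correct fix: line 33: replace `//` with `-`.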